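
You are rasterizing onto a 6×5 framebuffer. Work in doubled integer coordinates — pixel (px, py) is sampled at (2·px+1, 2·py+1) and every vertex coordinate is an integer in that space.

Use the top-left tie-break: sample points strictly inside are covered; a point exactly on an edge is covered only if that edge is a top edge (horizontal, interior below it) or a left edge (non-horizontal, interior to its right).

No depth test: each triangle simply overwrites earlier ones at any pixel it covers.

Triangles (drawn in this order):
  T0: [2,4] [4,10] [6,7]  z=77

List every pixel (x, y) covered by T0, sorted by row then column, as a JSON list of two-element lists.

T0:
  2·area = 18  (B↔C swapped to make it positive)
  edge (2, 4)→(6, 7): d=(4,3) right/bottom  bias=-1
  edge (6, 7)→(4, 10): d=(-2,3) right/bottom  bias=-1
  edge (4, 10)→(2, 4): d=(-2,-6) top-left  bias=+0
    (0,0)@(1, 1): e=[-9,27,0] → ·  [on edge]
    (1,2)@(3, 5): e=[1,13,4] → #
    (2,2)@(5, 5): e=[-5,7,16] → ·
    (1,3)@(3, 7): e=[9,9,0] → #  [on edge]
    (2,3)@(5, 7): e=[3,3,12] → #
    (3,3)@(7, 7): e=[-3,-3,24] → ·
    (1,4)@(3, 9): e=[17,5,-4] → ·
    (2,4)@(5, 9): e=[11,-1,8] → ·
  covered (3 px):
    · · · · · ·
    · · · · · ·
    · # · · · ·
    · # # · · ·
    · · · · · ·

Result: [[1,2],[1,3],[2,3]]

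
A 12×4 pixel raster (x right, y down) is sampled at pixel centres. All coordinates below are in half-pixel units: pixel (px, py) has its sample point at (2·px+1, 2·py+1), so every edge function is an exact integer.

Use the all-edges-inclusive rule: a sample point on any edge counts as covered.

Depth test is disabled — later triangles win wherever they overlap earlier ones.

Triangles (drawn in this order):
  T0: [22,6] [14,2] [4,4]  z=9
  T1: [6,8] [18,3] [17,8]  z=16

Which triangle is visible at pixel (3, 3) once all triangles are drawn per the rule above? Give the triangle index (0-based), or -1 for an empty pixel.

T0:
  2·area = 56  (B↔C swapped to make it positive)
  edge (22, 6)→(4, 4): d=(-18,-2) inclusive
  edge (4, 4)→(14, 2): d=(10,-2) inclusive
  edge (14, 2)→(22, 6): d=(8,4) inclusive
    (9,0)@(19, 1): e=[84,0,-28] → ·  [on edge]
    (4,1)@(9, 3): e=[28,0,28] → #  [on edge]
    (5,1)@(11, 3): e=[32,4,20] → #
    (6,1)@(13, 3): e=[36,8,12] → #
    (7,1)@(15, 3): e=[40,12,4] → #
    (8,1)@(17, 3): e=[44,16,-4] → ·
    (4,2)@(9, 5): e=[-8,20,44] → ·
    (5,2)@(11, 5): e=[-4,24,36] → ·
    (6,2)@(13, 5): e=[0,28,28] → #  [on edge]
    (8,2)@(17, 5): e=[8,36,12] → #
    (9,2)@(19, 5): e=[12,40,4] → #
    (10,2)@(21, 5): e=[16,44,-4] → ·
  covered (8 px):
    · · · · · · · · · · · ·
    · · · · # # # # · · · ·
    · · · · · · # # # # · ·
    · · · · · · · · · · · ·
T1:
  2·area = 55
  edge (6, 8)→(18, 3): d=(12,-5) inclusive
  edge (18, 3)→(17, 8): d=(-1,5) inclusive
  edge (17, 8)→(6, 8): d=(-11,0) inclusive
    (7,2)@(15, 5): e=[9,13,33] → #
    (8,2)@(17, 5): e=[19,3,33] → #
    (9,2)@(19, 5): e=[29,-7,33] → ·
    (4,3)@(9, 7): e=[3,41,11] → #
    (5,3)@(11, 7): e=[13,31,11] → #
    (6,3)@(13, 7): e=[23,21,11] → #
    (9,3)@(19, 7): e=[53,-9,11] → ·
  covered (7 px):
    · · · · · · · · · · · ·
    · · · · · · · · · · · ·
    · · · · · · · # # · · ·
    · · · · # # # # # · · ·

Z-buffer (winner per pixel, '.' = empty):
  . . . . . . . . . . . .
  . . . . 0 0 0 0 . . . .
  . . . . . . 0 1 1 0 . .
  . . . . 1 1 1 1 1 . . .

Final: -1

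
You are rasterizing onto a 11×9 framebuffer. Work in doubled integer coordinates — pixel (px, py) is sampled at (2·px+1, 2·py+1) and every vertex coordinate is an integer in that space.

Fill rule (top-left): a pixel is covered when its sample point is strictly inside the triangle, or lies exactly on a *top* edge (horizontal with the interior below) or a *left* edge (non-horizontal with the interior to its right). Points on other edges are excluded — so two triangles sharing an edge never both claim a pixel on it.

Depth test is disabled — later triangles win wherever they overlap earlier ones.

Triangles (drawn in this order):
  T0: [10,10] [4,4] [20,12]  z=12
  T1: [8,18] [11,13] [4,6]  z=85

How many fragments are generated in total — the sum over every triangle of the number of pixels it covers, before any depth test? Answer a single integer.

T0:
  2·area = 48
  edge (10, 10)→(4, 4): d=(-6,-6) top-left  bias=+0
  edge (4, 4)→(20, 12): d=(16,8) right/bottom  bias=-1
  edge (20, 12)→(10, 10): d=(-10,-2) top-left  bias=+0
    (0,0)@(1, 1): e=[0,-24,72] → ·  [on edge]
    (1,1)@(3, 3): e=[0,-8,56] → ·  [on edge]
    (2,2)@(5, 5): e=[0,8,40] → █  [on edge]
    (3,2)@(7, 5): e=[12,-8,44] → ·
    (2,3)@(5, 7): e=[-12,40,20] → ·
    (3,3)@(7, 7): e=[0,24,24] → █  [on edge]
    (4,3)@(9, 7): e=[12,8,28] → █
    (5,3)@(11, 7): e=[24,-8,32] → ·
    (2,4)@(5, 9): e=[-24,72,0] → ·  [on edge]
    (3,4)@(7, 9): e=[-12,56,4] → ·
    (4,4)@(9, 9): e=[0,40,8] → █  [on edge]
    (5,4)@(11, 9): e=[12,24,12] → █
    (5,5)@(11, 11): e=[0,56,-8] → ·  [on edge]
    (7,5)@(15, 11): e=[24,24,0] → █  [on edge]
    (6,6)@(13, 13): e=[0,72,-24] → ·  [on edge]
    (7,7)@(15, 15): e=[0,88,-40] → ·  [on edge]
    (8,8)@(17, 17): e=[0,104,-56] → ·  [on edge]
  covered (8 px):
    · · · · · · · · · · ·
    · · · · · · · · · · ·
    · · █ · · · · · · · ·
    · · · █ █ · · · · · ·
    · · · · █ █ █ · · · ·
    · · · · · · · █ █ · ·
    · · · · · · · · · · ·
    · · · · · · · · · · ·
    · · · · · · · · · · ·
T1:
  2·area = 56  (B↔C swapped to make it positive)
  edge (8, 18)→(4, 6): d=(-4,-12) top-left  bias=+0
  edge (4, 6)→(11, 13): d=(7,7) right/bottom  bias=-1
  edge (11, 13)→(8, 18): d=(-3,5) right/bottom  bias=-1
    (0,1)@(1, 3): e=[-24,0,80] → ·  [on edge]
    (1,1)@(3, 3): e=[0,-14,70] → ·  [on edge]
    (8,1)@(17, 3): e=[168,-112,0] → ·  [on edge]
    (1,2)@(3, 5): e=[-8,0,64] → ·  [on edge]
    (2,3)@(5, 7): e=[8,0,48] → ·  [on edge]
    (2,4)@(5, 9): e=[0,14,42] → █  [on edge]
    (3,4)@(7, 9): e=[24,0,32] → ·  [on edge]
    (2,5)@(5, 11): e=[-8,28,36] → ·
    (3,5)@(7, 11): e=[16,14,26] → █
    (4,5)@(9, 11): e=[40,0,16] → ·  [on edge]
    (3,6)@(7, 13): e=[8,28,20] → █
    (4,6)@(9, 13): e=[32,14,10] → █
    (5,6)@(11, 13): e=[56,0,0] → ·  [on edge]
    (3,7)@(7, 15): e=[0,42,14] → █  [on edge]
    (6,7)@(13, 15): e=[72,0,-16] → ·  [on edge]
    (7,8)@(15, 17): e=[88,0,-32] → ·  [on edge]
  covered (6 px):
    · · · · · · · · · · ·
    · · · · · · · · · · ·
    · · · · · · · · · · ·
    · · · · · · · · · · ·
    · · █ · · · · · · · ·
    · · · █ · · · · · · ·
    · · · █ █ · · · · · ·
    · · · █ █ · · · · · ·
    · · · · · · · · · · ·

Answer: 14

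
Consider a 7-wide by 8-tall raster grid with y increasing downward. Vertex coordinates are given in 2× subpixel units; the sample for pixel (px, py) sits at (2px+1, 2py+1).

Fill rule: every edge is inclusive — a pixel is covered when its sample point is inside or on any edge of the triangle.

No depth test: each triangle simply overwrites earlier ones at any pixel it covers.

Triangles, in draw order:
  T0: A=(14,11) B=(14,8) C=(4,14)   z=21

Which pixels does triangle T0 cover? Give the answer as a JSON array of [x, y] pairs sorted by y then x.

T0:
  2·area = 30  (B↔C swapped to make it positive)
  edge (14, 11)→(4, 14): d=(-10,3) inclusive
  edge (4, 14)→(14, 8): d=(10,-6) inclusive
  edge (14, 8)→(14, 11): d=(0,3) inclusive
    (6,4)@(13, 9): e=[23,4,3] → #
    (4,5)@(9, 11): e=[15,0,15] → #  [on edge]
    (5,5)@(11, 11): e=[9,12,9] → #
    (3,6)@(7, 13): e=[1,8,21] → #
    (4,6)@(9, 13): e=[-5,20,15] → ·
    (5,6)@(11, 13): e=[-11,32,9] → ·
    (6,6)@(13, 13): e=[-17,44,3] → ·
    (3,7)@(7, 15): e=[-19,28,21] → ·
  covered (5 px):
    · · · · · · ·
    · · · · · · ·
    · · · · · · ·
    · · · · · · ·
    · · · · · · #
    · · · · # # #
    · · · # · · ·
    · · · · · · ·

Answer: [[6,4],[4,5],[5,5],[6,5],[3,6]]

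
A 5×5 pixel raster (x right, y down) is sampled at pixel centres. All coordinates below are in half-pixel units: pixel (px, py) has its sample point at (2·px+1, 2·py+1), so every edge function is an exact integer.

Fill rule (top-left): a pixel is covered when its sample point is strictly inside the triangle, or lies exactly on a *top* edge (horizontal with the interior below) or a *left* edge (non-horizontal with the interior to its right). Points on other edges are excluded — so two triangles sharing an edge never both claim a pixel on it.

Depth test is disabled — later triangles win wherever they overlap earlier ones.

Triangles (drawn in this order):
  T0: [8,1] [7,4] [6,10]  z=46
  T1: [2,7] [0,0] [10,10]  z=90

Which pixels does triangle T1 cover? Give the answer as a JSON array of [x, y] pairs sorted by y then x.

T0:
  2·area = 3  (B↔C swapped to make it positive)
  edge (8, 1)→(6, 10): d=(-2,9) right/bottom  bias=-1
  edge (6, 10)→(7, 4): d=(1,-6) top-left  bias=+0
  edge (7, 4)→(8, 1): d=(1,-3) top-left  bias=+0
    (3,2)@(7, 5): e=[1,1,1] → X
    (4,2)@(9, 5): e=[-17,13,7] → .
    (3,3)@(7, 7): e=[-3,3,3] → .
  covered (1 px):
    . . . . .
    . . . . .
    . . . X .
    . . . . .
    . . . . .
T1:
  2·area = 50
  edge (2, 7)→(0, 0): d=(-2,-7) top-left  bias=+0
  edge (0, 0)→(10, 10): d=(10,10) right/bottom  bias=-1
  edge (10, 10)→(2, 7): d=(-8,-3) top-left  bias=+0
    (0,0)@(1, 1): e=[5,0,45] → .  [on edge]
    (0,1)@(1, 3): e=[1,20,29] → X
    (1,1)@(3, 3): e=[15,0,35] → .  [on edge]
    (0,2)@(1, 5): e=[-3,40,13] → .
    (1,2)@(3, 5): e=[11,20,19] → X
    (2,2)@(5, 5): e=[25,0,25] → .  [on edge]
    (1,3)@(3, 7): e=[7,40,3] → X
    (2,3)@(5, 7): e=[21,20,9] → X
    (3,3)@(7, 7): e=[35,0,15] → .  [on edge]
    (1,4)@(3, 9): e=[3,60,-13] → .
    (2,4)@(5, 9): e=[17,40,-7] → .
    (4,4)@(9, 9): e=[45,0,5] → .  [on edge]
  covered (4 px):
    . . . . .
    X . . . .
    . X . . .
    . X X . .
    . . . . .

Result: [[0,1],[1,2],[1,3],[2,3]]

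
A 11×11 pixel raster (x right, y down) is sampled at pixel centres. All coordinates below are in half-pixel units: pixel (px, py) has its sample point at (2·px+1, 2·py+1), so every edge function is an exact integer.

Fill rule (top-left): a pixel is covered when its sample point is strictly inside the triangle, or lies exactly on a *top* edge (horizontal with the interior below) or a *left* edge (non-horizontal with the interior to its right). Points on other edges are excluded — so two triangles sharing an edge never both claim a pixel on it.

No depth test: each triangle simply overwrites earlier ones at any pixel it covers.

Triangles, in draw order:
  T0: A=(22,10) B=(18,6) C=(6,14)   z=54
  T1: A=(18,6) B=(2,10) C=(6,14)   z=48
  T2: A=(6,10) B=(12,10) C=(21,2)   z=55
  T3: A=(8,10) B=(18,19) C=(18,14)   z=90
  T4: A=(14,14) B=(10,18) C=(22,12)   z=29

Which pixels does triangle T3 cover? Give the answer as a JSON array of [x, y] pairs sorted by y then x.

T0:
  2·area = 80  (B↔C swapped to make it positive)
  edge (22, 10)→(6, 14): d=(-16,4) right/bottom  bias=-1
  edge (6, 14)→(18, 6): d=(12,-8) top-left  bias=+0
  edge (18, 6)→(22, 10): d=(4,4) right/bottom  bias=-1
    (6,0)@(13, 1): e=[180,-100,0] → ·  [on edge]
    (7,1)@(15, 3): e=[140,-60,0] → ·  [on edge]
    (8,2)@(17, 5): e=[100,-20,0] → ·  [on edge]
    (8,3)@(17, 7): e=[68,4,8] → █
    (9,3)@(19, 7): e=[60,20,0] → ·  [on edge]
    (7,4)@(15, 9): e=[44,12,24] → █
    (9,4)@(19, 9): e=[28,44,8] → █
    (10,4)@(21, 9): e=[20,60,0] → ·  [on edge]
    (5,5)@(11, 11): e=[28,4,48] → █
    (6,5)@(13, 11): e=[20,20,40] → █
    (9,5)@(19, 11): e=[-4,68,16] → ·
    (4,6)@(9, 13): e=[4,12,64] → █
  covered (9 px):
    · · · · · · · · · · ·
    · · · · · · · · · · ·
    · · · · · · · · · · ·
    · · · · · · · · █ · ·
    · · · · · · · █ █ █ ·
    · · · · · █ █ █ █ · ·
    · · · · █ · · · · · ·
    · · · · · · · · · · ·
    · · · · · · · · · · ·
    · · · · · · · · · · ·
    · · · · · · · · · · ·
T1:
  2·area = 80  (B↔C swapped to make it positive)
  edge (18, 6)→(6, 14): d=(-12,8) right/bottom  bias=-1
  edge (6, 14)→(2, 10): d=(-4,-4) top-left  bias=+0
  edge (2, 10)→(18, 6): d=(16,-4) top-left  bias=+0
    (7,3)@(15, 7): e=[12,64,4] → █
    (8,3)@(17, 7): e=[-4,72,12] → ·
    (0,4)@(1, 9): e=[100,0,-20] → ·  [on edge]
    (3,4)@(7, 9): e=[52,24,4] → █
    (4,4)@(9, 9): e=[36,32,12] → █
    (5,4)@(11, 9): e=[20,40,20] → █
    (6,4)@(13, 9): e=[4,48,28] → █
    (7,4)@(15, 9): e=[-12,56,36] → ·
    (1,5)@(3, 11): e=[60,0,20] → █  [on edge]
    (2,5)@(5, 11): e=[44,8,28] → █
    (5,5)@(11, 11): e=[-4,32,52] → ·
    (6,5)@(13, 11): e=[-20,40,60] → ·
    (2,6)@(5, 13): e=[20,0,60] → █  [on edge]
    (3,7)@(7, 15): e=[-20,0,100] → ·  [on edge]
    (4,8)@(9, 17): e=[-60,0,140] → ·  [on edge]
    (5,9)@(11, 19): e=[-100,0,180] → ·  [on edge]
    (6,10)@(13, 21): e=[-140,0,220] → ·  [on edge]
  covered (11 px):
    · · · · · · · · · · ·
    · · · · · · · · · · ·
    · · · · · · · · · · ·
    · · · · · · · █ · · ·
    · · · █ █ █ █ · · · ·
    · █ █ █ █ · · · · · ·
    · · █ █ · · · · · · ·
    · · · · · · · · · · ·
    · · · · · · · · · · ·
    · · · · · · · · · · ·
    · · · · · · · · · · ·
T2:
  2·area = 48  (B↔C swapped to make it positive)
  edge (6, 10)→(21, 2): d=(15,-8) top-left  bias=+0
  edge (21, 2)→(12, 10): d=(-9,8) right/bottom  bias=-1
  edge (12, 10)→(6, 10): d=(-6,0) right/bottom  bias=-1
    (8,2)@(17, 5): e=[13,5,30] → █
    (9,2)@(19, 5): e=[29,-11,30] → ·
    (6,3)@(13, 7): e=[11,19,18] → █
    (7,3)@(15, 7): e=[27,3,18] → █
    (8,3)@(17, 7): e=[43,-13,18] → ·
    (4,4)@(9, 9): e=[9,33,6] → █
    (5,4)@(11, 9): e=[25,17,6] → █
    (7,4)@(15, 9): e=[57,-15,6] → ·
    (4,5)@(9, 11): e=[39,15,-6] → ·
    (5,5)@(11, 11): e=[55,-1,-6] → ·
    (6,5)@(13, 11): e=[71,-17,-6] → ·
  covered (6 px):
    · · · · · · · · · · ·
    · · · · · · · · · · ·
    · · · · · · · · █ · ·
    · · · · · · █ █ · · ·
    · · · · █ █ █ · · · ·
    · · · · · · · · · · ·
    · · · · · · · · · · ·
    · · · · · · · · · · ·
    · · · · · · · · · · ·
    · · · · · · · · · · ·
    · · · · · · · · · · ·
T3:
  2·area = 50  (B↔C swapped to make it positive)
  edge (8, 10)→(18, 14): d=(10,4) right/bottom  bias=-1
  edge (18, 14)→(18, 19): d=(0,5) right/bottom  bias=-1
  edge (18, 19)→(8, 10): d=(-10,-9) top-left  bias=+0
    (6,6)@(13, 13): e=[10,25,15] → █
    (7,6)@(15, 13): e=[2,15,33] → █
    (8,6)@(17, 13): e=[-6,5,51] → ·
    (6,7)@(13, 15): e=[30,25,-5] → ·
    (7,7)@(15, 15): e=[22,15,13] → █
    (8,7)@(17, 15): e=[14,5,31] → █
    (9,7)@(19, 15): e=[6,-5,49] → ·
    (7,8)@(15, 17): e=[42,15,-7] → ·
    (8,8)@(17, 17): e=[34,5,11] → █
    (9,8)@(19, 17): e=[26,-5,29] → ·
    (8,9)@(17, 19): e=[54,5,-9] → ·
  covered (5 px):
    · · · · · · · · · · ·
    · · · · · · · · · · ·
    · · · · · · · · · · ·
    · · · · · · · · · · ·
    · · · · · · · · · · ·
    · · · · · · · · · · ·
    · · · · · · █ █ · · ·
    · · · · · · · █ █ · ·
    · · · · · · · · █ · ·
    · · · · · · · · · · ·
    · · · · · · · · · · ·
T4:
  2·area = 24  (B↔C swapped to make it positive)
  edge (14, 14)→(22, 12): d=(8,-2) top-left  bias=+0
  edge (22, 12)→(10, 18): d=(-12,6) right/bottom  bias=-1
  edge (10, 18)→(14, 14): d=(4,-4) top-left  bias=+0
    (10,3)@(21, 7): e=[-42,66,0] → ·  [on edge]
    (9,4)@(19, 9): e=[-30,54,0] → ·  [on edge]
    (8,5)@(17, 11): e=[-18,42,0] → ·  [on edge]
    (7,6)@(15, 13): e=[-6,30,0] → ·  [on edge]
    (9,6)@(19, 13): e=[2,6,16] → █
    (10,6)@(21, 13): e=[6,-6,24] → ·
    (6,7)@(13, 15): e=[6,18,0] → █  [on edge]
    (7,7)@(15, 15): e=[10,6,8] → █
    (8,7)@(17, 15): e=[14,-6,16] → ·
    (9,7)@(19, 15): e=[18,-18,24] → ·
    (5,8)@(11, 17): e=[18,6,0] → █  [on edge]
    (6,8)@(13, 17): e=[22,-6,8] → ·
    (4,9)@(9, 19): e=[30,-6,0] → ·  [on edge]
    (3,10)@(7, 21): e=[42,-18,0] → ·  [on edge]
  covered (4 px):
    · · · · · · · · · · ·
    · · · · · · · · · · ·
    · · · · · · · · · · ·
    · · · · · · · · · · ·
    · · · · · · · · · · ·
    · · · · · · · · · · ·
    · · · · · · · · · █ ·
    · · · · · · █ █ · · ·
    · · · · · █ · · · · ·
    · · · · · · · · · · ·
    · · · · · · · · · · ·

Result: [[6,6],[7,6],[7,7],[8,7],[8,8]]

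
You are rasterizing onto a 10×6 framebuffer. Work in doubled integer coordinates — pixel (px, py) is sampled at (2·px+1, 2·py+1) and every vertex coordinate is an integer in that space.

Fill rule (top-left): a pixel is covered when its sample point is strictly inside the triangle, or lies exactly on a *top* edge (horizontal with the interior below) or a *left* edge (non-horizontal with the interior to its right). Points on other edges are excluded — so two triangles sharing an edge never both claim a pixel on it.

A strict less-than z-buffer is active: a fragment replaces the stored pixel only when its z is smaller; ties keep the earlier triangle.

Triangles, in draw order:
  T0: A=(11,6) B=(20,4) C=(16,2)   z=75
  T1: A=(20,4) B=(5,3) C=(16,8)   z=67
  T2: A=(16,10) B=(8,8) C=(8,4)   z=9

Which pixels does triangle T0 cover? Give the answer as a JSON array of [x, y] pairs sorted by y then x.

T0:
  2·area = 26  (B↔C swapped to make it positive)
  edge (11, 6)→(16, 2): d=(5,-4) top-left  bias=+0
  edge (16, 2)→(20, 4): d=(4,2) right/bottom  bias=-1
  edge (20, 4)→(11, 6): d=(-9,2) right/bottom  bias=-1
    (7,1)@(15, 3): e=[1,6,19] → #
    (8,1)@(17, 3): e=[9,2,15] → #
    (9,1)@(19, 3): e=[17,-2,11] → ·
    (6,2)@(13, 5): e=[3,18,5] → #
    (8,2)@(17, 5): e=[19,10,-3] → ·
    (6,3)@(13, 7): e=[13,26,-13] → ·
    (7,3)@(15, 7): e=[21,22,-17] → ·
  covered (4 px):
    · · · · · · · · · ·
    · · · · · · · # # ·
    · · · · · · # # · ·
    · · · · · · · · · ·
    · · · · · · · · · ·
    · · · · · · · · · ·
T1:
  2·area = 64  (B↔C swapped to make it positive)
  edge (20, 4)→(16, 8): d=(-4,4) right/bottom  bias=-1
  edge (16, 8)→(5, 3): d=(-11,-5) top-left  bias=+0
  edge (5, 3)→(20, 4): d=(15,1) right/bottom  bias=-1
    (2,1)@(5, 3): e=[64,0,0] → ·  [on edge]
    (5,2)@(11, 5): e=[32,8,24] → #
    (6,2)@(13, 5): e=[24,18,22] → #
    (7,2)@(15, 5): e=[16,28,20] → #
    (8,2)@(17, 5): e=[8,38,18] → #
    (9,2)@(19, 5): e=[0,48,16] → ·  [on edge]
    (5,3)@(11, 7): e=[24,-14,54] → ·
    (6,3)@(13, 7): e=[16,-4,52] → ·
    (7,3)@(15, 7): e=[8,6,50] → #
    (8,3)@(17, 7): e=[0,16,48] → ·  [on edge]
    (7,4)@(15, 9): e=[0,-16,80] → ·  [on edge]
    (6,5)@(13, 11): e=[0,-48,112] → ·  [on edge]
  covered (5 px):
    · · · · · · · · · ·
    · · · · · · · · · ·
    · · · · · # # # # ·
    · · · · · · · # · ·
    · · · · · · · · · ·
    · · · · · · · · · ·
T2:
  2·area = 32
  edge (16, 10)→(8, 8): d=(-8,-2) top-left  bias=+0
  edge (8, 8)→(8, 4): d=(0,-4) top-left  bias=+0
  edge (8, 4)→(16, 10): d=(8,6) right/bottom  bias=-1
    (4,2)@(9, 5): e=[26,4,2] → #
    (5,2)@(11, 5): e=[30,12,-10] → ·
    (4,3)@(9, 7): e=[10,4,18] → #
    (5,3)@(11, 7): e=[14,12,6] → #
    (6,3)@(13, 7): e=[18,20,-6] → ·
    (4,4)@(9, 9): e=[-6,4,34] → ·
    (5,4)@(11, 9): e=[-2,12,22] → ·
    (6,4)@(13, 9): e=[2,20,10] → #
    (7,4)@(15, 9): e=[6,28,-2] → ·
    (6,5)@(13, 11): e=[-14,20,26] → ·
  covered (4 px):
    · · · · · · · · · ·
    · · · · · · · · · ·
    · · · · # · · · · ·
    · · · · # # · · · ·
    · · · · · · # · · ·
    · · · · · · · · · ·

Answer: [[7,1],[8,1],[6,2],[7,2]]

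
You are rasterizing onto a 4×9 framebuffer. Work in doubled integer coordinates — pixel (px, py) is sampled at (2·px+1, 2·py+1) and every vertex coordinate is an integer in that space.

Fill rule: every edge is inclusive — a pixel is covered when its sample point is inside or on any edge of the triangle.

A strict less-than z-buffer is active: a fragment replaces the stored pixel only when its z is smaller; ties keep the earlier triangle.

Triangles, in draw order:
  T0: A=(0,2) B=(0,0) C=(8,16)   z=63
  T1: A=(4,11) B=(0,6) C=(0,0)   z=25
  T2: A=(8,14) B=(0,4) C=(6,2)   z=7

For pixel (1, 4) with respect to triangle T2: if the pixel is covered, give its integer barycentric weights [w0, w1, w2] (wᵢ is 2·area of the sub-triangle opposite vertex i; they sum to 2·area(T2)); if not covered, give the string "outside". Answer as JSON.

T0:
  2·area = 16
  edge (0, 2)→(0, 0): d=(0,-2) inclusive
  edge (0, 0)→(8, 16): d=(8,16) inclusive
  edge (8, 16)→(0, 2): d=(-8,-14) inclusive
    (0,1)@(1, 3): e=[2,8,6] → █
    (1,1)@(3, 3): e=[6,-24,34] → ·
    (0,2)@(1, 5): e=[2,24,-10] → ·
    (1,3)@(3, 7): e=[6,8,2] → █
    (2,3)@(5, 7): e=[10,-24,30] → ·
    (1,4)@(3, 9): e=[6,24,-14] → ·
  covered (2 px):
    · · · ·
    █ · · ·
    · · · ·
    · █ · ·
    · · · ·
    · · · ·
    · · · ·
    · · · ·
    · · · ·
T1:
  2·area = 24
  edge (4, 11)→(0, 6): d=(-4,-5) inclusive
  edge (0, 6)→(0, 0): d=(0,-6) inclusive
  edge (0, 0)→(4, 11): d=(4,11) inclusive
    (0,1)@(1, 3): e=[17,6,1] → █
    (1,1)@(3, 3): e=[27,18,-21] → ·
    (0,2)@(1, 5): e=[9,6,9] → █
    (1,2)@(3, 5): e=[19,18,-13] → ·
    (0,3)@(1, 7): e=[1,6,17] → █
    (1,3)@(3, 7): e=[11,18,-5] → ·
    (0,4)@(1, 9): e=[-7,6,25] → ·
    (1,4)@(3, 9): e=[3,18,3] → █
    (2,4)@(5, 9): e=[13,30,-19] → ·
    (1,5)@(3, 11): e=[-5,18,11] → ·
  covered (4 px):
    · · · ·
    █ · · ·
    █ · · ·
    █ · · ·
    · █ · ·
    · · · ·
    · · · ·
    · · · ·
    · · · ·
T2:
  2·area = 76
  edge (8, 14)→(0, 4): d=(-8,-10) inclusive
  edge (0, 4)→(6, 2): d=(6,-2) inclusive
  edge (6, 2)→(8, 14): d=(2,12) inclusive
    (1,1)@(3, 3): e=[38,0,38] → █  [on edge]
    (2,1)@(5, 3): e=[58,4,14] → █
    (3,1)@(7, 3): e=[78,8,-10] → ·
    (0,2)@(1, 5): e=[2,8,66] → █
    (3,2)@(7, 5): e=[62,20,-6] → ·
    (0,3)@(1, 7): e=[-14,20,70] → ·
    (1,3)@(3, 7): e=[6,24,46] → █
    (3,3)@(7, 7): e=[46,32,-2] → ·
    (1,4)@(3, 9): e=[-10,36,50] → ·
    (2,4)@(5, 9): e=[10,40,26] → █
    (3,4)@(7, 9): e=[30,44,2] → █
    (2,5)@(5, 11): e=[-6,52,30] → ·
  covered (10 px):
    · · · ·
    · █ █ ·
    █ █ █ ·
    · █ █ ·
    · · █ █
    · · · █
    · · · ·
    · · · ·
    · · · ·

Final: "outside"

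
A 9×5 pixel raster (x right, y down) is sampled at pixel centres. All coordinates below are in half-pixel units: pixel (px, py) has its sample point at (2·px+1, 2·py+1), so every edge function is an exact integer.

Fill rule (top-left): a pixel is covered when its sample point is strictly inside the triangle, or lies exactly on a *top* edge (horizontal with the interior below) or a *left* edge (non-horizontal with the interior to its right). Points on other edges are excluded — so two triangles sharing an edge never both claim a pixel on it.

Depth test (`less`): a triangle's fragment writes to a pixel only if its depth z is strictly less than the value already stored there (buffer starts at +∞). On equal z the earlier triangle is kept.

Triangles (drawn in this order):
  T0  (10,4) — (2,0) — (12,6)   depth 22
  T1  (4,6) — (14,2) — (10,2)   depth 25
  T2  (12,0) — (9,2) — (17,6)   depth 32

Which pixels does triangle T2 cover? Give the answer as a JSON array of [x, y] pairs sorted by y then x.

T0:
  2·area = 8  (B↔C swapped to make it positive)
  edge (10, 4)→(12, 6): d=(2,2) right/bottom  bias=-1
  edge (12, 6)→(2, 0): d=(-10,-6) top-left  bias=+0
  edge (2, 0)→(10, 4): d=(8,4) right/bottom  bias=-1
    (3,0)@(7, 1): e=[0,20,-12] → ·  [on edge]
    (3,1)@(7, 3): e=[4,0,4] → █  [on edge]
    (4,1)@(9, 3): e=[0,12,-4] → ·  [on edge]
    (3,2)@(7, 5): e=[8,-20,20] → ·
    (5,2)@(11, 5): e=[0,4,4] → ·  [on edge]
    (6,3)@(13, 7): e=[0,-4,12] → ·  [on edge]
    (7,4)@(15, 9): e=[0,-12,20] → ·  [on edge]
    (8,4)@(17, 9): e=[-4,0,12] → ·  [on edge]
  covered (1 px):
    · · · · · · · · ·
    · · · █ · · · · ·
    · · · · · · · · ·
    · · · · · · · · ·
    · · · · · · · · ·
T1:
  2·area = 16  (B↔C swapped to make it positive)
  edge (4, 6)→(10, 2): d=(6,-4) top-left  bias=+0
  edge (10, 2)→(14, 2): d=(4,0) top-left  bias=+0
  edge (14, 2)→(4, 6): d=(-10,4) right/bottom  bias=-1
    (4,1)@(9, 3): e=[2,4,10] → █
    (5,1)@(11, 3): e=[10,4,2] → █
    (6,1)@(13, 3): e=[18,4,-6] → ·
    (4,2)@(9, 5): e=[14,12,-10] → ·
    (5,2)@(11, 5): e=[22,12,-18] → ·
  covered (2 px):
    · · · · · · · · ·
    · · · · █ █ · · ·
    · · · · · · · · ·
    · · · · · · · · ·
    · · · · · · · · ·
T2:
  2·area = 28  (B↔C swapped to make it positive)
  edge (12, 0)→(17, 6): d=(5,6) right/bottom  bias=-1
  edge (17, 6)→(9, 2): d=(-8,-4) top-left  bias=+0
  edge (9, 2)→(12, 0): d=(3,-2) top-left  bias=+0
    (3,0)@(7, 1): e=[35,0,-7] → ·  [on edge]
    (5,0)@(11, 1): e=[11,16,1] → █
    (6,0)@(13, 1): e=[-1,24,5] → ·
    (5,1)@(11, 3): e=[21,0,7] → █  [on edge]
    (6,1)@(13, 3): e=[9,8,11] → █
    (7,1)@(15, 3): e=[-3,16,15] → ·
    (5,2)@(11, 5): e=[31,-16,13] → ·
    (6,2)@(13, 5): e=[19,-8,17] → ·
    (7,2)@(15, 5): e=[7,0,21] → █  [on edge]
    (8,2)@(17, 5): e=[-5,8,25] → ·
    (7,3)@(15, 7): e=[17,-16,27] → ·
  covered (4 px):
    · · · · · █ · · ·
    · · · · · █ █ · ·
    · · · · · · · █ ·
    · · · · · · · · ·
    · · · · · · · · ·

Answer: [[5,0],[5,1],[6,1],[7,2]]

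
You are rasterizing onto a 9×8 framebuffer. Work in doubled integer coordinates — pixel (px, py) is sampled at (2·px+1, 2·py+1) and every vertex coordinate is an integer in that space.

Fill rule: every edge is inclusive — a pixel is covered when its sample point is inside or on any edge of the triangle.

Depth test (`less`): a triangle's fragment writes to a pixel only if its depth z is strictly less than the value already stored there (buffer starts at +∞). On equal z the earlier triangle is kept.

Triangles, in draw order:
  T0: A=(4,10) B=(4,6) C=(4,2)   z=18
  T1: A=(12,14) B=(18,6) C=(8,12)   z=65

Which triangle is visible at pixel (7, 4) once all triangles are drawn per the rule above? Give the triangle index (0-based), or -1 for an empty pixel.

T0:
  degenerate (2·area = 0) — covers nothing
T1:
  2·area = 44  (B↔C swapped to make it positive)
  edge (12, 14)→(8, 12): d=(-4,-2) inclusive
  edge (8, 12)→(18, 6): d=(10,-6) inclusive
  edge (18, 6)→(12, 14): d=(-6,8) inclusive
    (8,3)@(17, 7): e=[38,4,2] → █
    (6,4)@(13, 9): e=[22,0,22] → █  [on edge]
    (7,4)@(15, 9): e=[26,12,6] → █
    (8,4)@(17, 9): e=[30,24,-10] → ·
    (5,5)@(11, 11): e=[10,8,26] → █
    (7,5)@(15, 11): e=[18,32,-6] → ·
    (5,6)@(11, 13): e=[2,28,14] → █
    (6,6)@(13, 13): e=[6,40,-2] → ·
    (1,7)@(3, 15): e=[-22,0,66] → ·  [on edge]
    (5,7)@(11, 15): e=[-6,48,2] → ·
  covered (6 px):
    · · · · · · · · ·
    · · · · · · · · ·
    · · · · · · · · ·
    · · · · · · · · █
    · · · · · · █ █ ·
    · · · · · █ █ · ·
    · · · · · █ · · ·
    · · · · · · · · ·

Z-buffer (winner per pixel, '.' = empty):
  . . . . . . . . .
  . . . . . . . . .
  . . . . . . . . .
  . . . . . . . . 1
  . . . . . . 1 1 .
  . . . . . 1 1 . .
  . . . . . 1 . . .
  . . . . . . . . .

Final: 1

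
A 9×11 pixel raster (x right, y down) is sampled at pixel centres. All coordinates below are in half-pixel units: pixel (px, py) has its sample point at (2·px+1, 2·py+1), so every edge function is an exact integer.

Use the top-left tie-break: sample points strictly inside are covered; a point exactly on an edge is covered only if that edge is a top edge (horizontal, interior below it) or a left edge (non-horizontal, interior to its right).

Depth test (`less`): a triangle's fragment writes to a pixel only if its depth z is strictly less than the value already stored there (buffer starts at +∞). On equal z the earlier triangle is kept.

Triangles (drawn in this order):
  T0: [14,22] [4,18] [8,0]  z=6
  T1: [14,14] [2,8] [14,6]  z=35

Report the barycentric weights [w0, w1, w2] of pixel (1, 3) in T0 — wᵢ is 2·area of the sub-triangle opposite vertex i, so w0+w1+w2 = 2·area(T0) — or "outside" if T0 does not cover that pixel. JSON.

T0:
  2·area = 196
  edge (14, 22)→(4, 18): d=(-10,-4) top-left  bias=+0
  edge (4, 18)→(8, 0): d=(4,-18) top-left  bias=+0
  edge (8, 0)→(14, 22): d=(6,22) right/bottom  bias=-1
    (3,2)@(7, 5): e=[142,2,52] → #
    (4,2)@(9, 5): e=[150,38,8] → #
    (5,2)@(11, 5): e=[158,74,-36] → ·
    (3,3)@(7, 7): e=[122,10,64] → #
    (5,3)@(11, 7): e=[138,82,-24] → ·
    (3,4)@(7, 9): e=[102,18,76] → #
    (5,4)@(11, 9): e=[118,90,-12] → ·
    (3,5)@(7, 11): e=[82,26,88] → #
    (5,5)@(11, 11): e=[98,98,0] → ·  [on edge]
    (3,6)@(7, 13): e=[62,34,100] → #
    (5,6)@(11, 13): e=[78,106,12] → #
    (6,6)@(13, 13): e=[86,142,-32] → ·
  covered (24 px):
    · · · · · · · · ·
    · · · · · · · · ·
    · · · # # · · · ·
    · · · # # · · · ·
    · · · # # · · · ·
    · · · # # · · · ·
    · · · # # # · · ·
    · · # # # # · · ·
    · · # # # # · · ·
    · · · # # # # · ·
    · · · · · · # · ·
T1:
  2·area = 96
  edge (14, 14)→(2, 8): d=(-12,-6) top-left  bias=+0
  edge (2, 8)→(14, 6): d=(12,-2) top-left  bias=+0
  edge (14, 6)→(14, 14): d=(0,8) right/bottom  bias=-1
    (4,3)@(9, 7): e=[54,2,40] → #
    (5,3)@(11, 7): e=[66,6,24] → #
    (6,3)@(13, 7): e=[78,10,8] → #
    (7,3)@(15, 7): e=[90,14,-8] → ·
    (2,4)@(5, 9): e=[6,18,72] → #
    (3,4)@(7, 9): e=[18,22,56] → #
    (7,4)@(15, 9): e=[66,38,-8] → ·
    (2,5)@(5, 11): e=[-18,42,72] → ·
    (3,5)@(7, 11): e=[-6,46,56] → ·
    (4,5)@(9, 11): e=[6,50,40] → #
    (7,5)@(15, 11): e=[42,62,-8] → ·
    (4,6)@(9, 13): e=[-18,74,40] → ·
  covered (12 px):
    · · · · · · · · ·
    · · · · · · · · ·
    · · · · · · · · ·
    · · · · # # # · ·
    · · # # # # # · ·
    · · · · # # # · ·
    · · · · · · # · ·
    · · · · · · · · ·
    · · · · · · · · ·
    · · · · · · · · ·
    · · · · · · · · ·

Answer: "outside"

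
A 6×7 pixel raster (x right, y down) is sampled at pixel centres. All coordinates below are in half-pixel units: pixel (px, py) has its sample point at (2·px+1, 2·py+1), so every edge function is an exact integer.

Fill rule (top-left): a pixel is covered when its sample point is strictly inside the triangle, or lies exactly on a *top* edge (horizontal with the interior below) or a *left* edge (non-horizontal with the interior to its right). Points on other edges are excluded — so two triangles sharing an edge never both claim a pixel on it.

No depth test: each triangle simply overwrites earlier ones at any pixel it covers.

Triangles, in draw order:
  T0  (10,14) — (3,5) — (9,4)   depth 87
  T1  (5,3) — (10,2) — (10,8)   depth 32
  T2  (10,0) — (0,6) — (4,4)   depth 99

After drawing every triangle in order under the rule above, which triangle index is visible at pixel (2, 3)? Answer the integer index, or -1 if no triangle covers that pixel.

T0:
  2·area = 61
  edge (10, 14)→(3, 5): d=(-7,-9) top-left  bias=+0
  edge (3, 5)→(9, 4): d=(6,-1) top-left  bias=+0
  edge (9, 4)→(10, 14): d=(1,10) right/bottom  bias=-1
    (1,2)@(3, 5): e=[0,0,61] → #  [on edge]
    (2,2)@(5, 5): e=[18,2,41] → #
    (3,2)@(7, 5): e=[36,4,21] → #
    (4,2)@(9, 5): e=[54,6,1] → #
    (5,2)@(11, 5): e=[72,8,-19] → ·
    (1,3)@(3, 7): e=[-14,12,63] → ·
    (2,3)@(5, 7): e=[4,14,43] → #
    (5,3)@(11, 7): e=[58,20,-17] → ·
    (2,4)@(5, 9): e=[-10,26,45] → ·
    (3,4)@(7, 9): e=[8,28,25] → #
    (5,4)@(11, 9): e=[44,32,-15] → ·
    (3,5)@(7, 11): e=[-6,40,27] → ·
  covered (10 px):
    · · · · · ·
    · · · · · ·
    · # # # # ·
    · · # # # ·
    · · · # # ·
    · · · · # ·
    · · · · · ·
T1:
  2·area = 30
  edge (5, 3)→(10, 2): d=(5,-1) top-left  bias=+0
  edge (10, 2)→(10, 8): d=(0,6) right/bottom  bias=-1
  edge (10, 8)→(5, 3): d=(-5,-5) top-left  bias=+0
    (1,0)@(3, 1): e=[-12,42,0] → ·  [on edge]
    (2,1)@(5, 3): e=[0,30,0] → #  [on edge]
    (3,1)@(7, 3): e=[2,18,10] → #
    (4,1)@(9, 3): e=[4,6,20] → #
    (5,1)@(11, 3): e=[6,-6,30] → ·
    (2,2)@(5, 5): e=[10,30,-10] → ·
    (3,2)@(7, 5): e=[12,18,0] → #  [on edge]
    (5,2)@(11, 5): e=[16,-6,20] → ·
    (3,3)@(7, 7): e=[22,18,-10] → ·
    (4,3)@(9, 7): e=[24,6,0] → #  [on edge]
    (5,3)@(11, 7): e=[26,-6,10] → ·
    (4,4)@(9, 9): e=[34,6,-10] → ·
    (5,4)@(11, 9): e=[36,-6,0] → ·  [on edge]
  covered (6 px):
    · · · · · ·
    · · # # # ·
    · · · # # ·
    · · · · # ·
    · · · · · ·
    · · · · · ·
    · · · · · ·
T2:
  2·area = 4  (B↔C swapped to make it positive)
  edge (10, 0)→(4, 4): d=(-6,4) right/bottom  bias=-1
  edge (4, 4)→(0, 6): d=(-4,2) right/bottom  bias=-1
  edge (0, 6)→(10, 0): d=(10,-6) top-left  bias=+0
    (2,1)@(5, 3): e=[2,2,0] → #  [on edge]
    (3,1)@(7, 3): e=[-6,-2,12] → ·
    (2,2)@(5, 5): e=[-10,-6,20] → ·
  covered (1 px):
    · · · · · ·
    · · # · · ·
    · · · · · ·
    · · · · · ·
    · · · · · ·
    · · · · · ·
    · · · · · ·

Z-buffer (winner per pixel, '.' = empty):
  . . . . . .
  . . 2 1 1 .
  . 0 0 1 1 .
  . . 0 0 1 .
  . . . 0 0 .
  . . . . 0 .
  . . . . . .

Result: 0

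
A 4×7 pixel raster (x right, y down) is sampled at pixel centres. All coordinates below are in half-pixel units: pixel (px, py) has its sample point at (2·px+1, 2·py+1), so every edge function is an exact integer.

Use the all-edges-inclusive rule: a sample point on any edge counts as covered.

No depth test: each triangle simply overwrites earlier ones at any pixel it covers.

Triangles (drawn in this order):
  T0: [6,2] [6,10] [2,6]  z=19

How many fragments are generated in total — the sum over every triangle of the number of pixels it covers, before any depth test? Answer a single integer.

T0:
  2·area = 32
  edge (6, 2)→(6, 10): d=(0,8) inclusive
  edge (6, 10)→(2, 6): d=(-4,-4) inclusive
  edge (2, 6)→(6, 2): d=(4,-4) inclusive
    (3,0)@(7, 1): e=[-8,40,0] → .  [on edge]
    (2,1)@(5, 3): e=[8,24,0] → X  [on edge]
    (3,1)@(7, 3): e=[-8,32,8] → .
    (0,2)@(1, 5): e=[40,0,-8] → .  [on edge]
    (1,2)@(3, 5): e=[24,8,0] → X  [on edge]
    (3,2)@(7, 5): e=[-8,24,16] → .
    (0,3)@(1, 7): e=[40,-8,0] → .  [on edge]
    (1,3)@(3, 7): e=[24,0,8] → X  [on edge]
    (3,3)@(7, 7): e=[-8,16,24] → .
    (1,4)@(3, 9): e=[24,-8,16] → .
    (2,4)@(5, 9): e=[8,0,24] → X  [on edge]
    (3,4)@(7, 9): e=[-8,8,32] → .
    (3,5)@(7, 11): e=[-8,0,40] → .  [on edge]
  covered (6 px):
    . . . .
    . . X .
    . X X .
    . X X .
    . . X .
    . . . .
    . . . .

Answer: 6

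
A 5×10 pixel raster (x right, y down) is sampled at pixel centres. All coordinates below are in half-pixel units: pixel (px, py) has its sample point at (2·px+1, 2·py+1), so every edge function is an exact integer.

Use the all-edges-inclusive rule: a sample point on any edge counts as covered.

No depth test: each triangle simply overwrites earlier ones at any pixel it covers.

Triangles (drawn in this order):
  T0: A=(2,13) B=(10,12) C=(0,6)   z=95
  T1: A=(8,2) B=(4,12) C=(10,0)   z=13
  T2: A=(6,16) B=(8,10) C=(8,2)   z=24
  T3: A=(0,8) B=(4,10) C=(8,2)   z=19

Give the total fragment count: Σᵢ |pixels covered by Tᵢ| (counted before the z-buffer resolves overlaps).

T0:
  2·area = 58  (B↔C swapped to make it positive)
  edge (2, 13)→(0, 6): d=(-2,-7) inclusive
  edge (0, 6)→(10, 12): d=(10,6) inclusive
  edge (10, 12)→(2, 13): d=(-8,1) inclusive
    (0,3)@(1, 7): e=[5,4,49] → #
    (1,3)@(3, 7): e=[19,-8,47] → ·
    (0,4)@(1, 9): e=[1,24,33] → #
    (1,4)@(3, 9): e=[15,12,31] → #
    (2,4)@(5, 9): e=[29,0,29] → #  [on edge]
    (3,4)@(7, 9): e=[43,-12,27] → ·
    (0,5)@(1, 11): e=[-3,44,17] → ·
    (1,5)@(3, 11): e=[11,32,15] → #
    (3,5)@(7, 11): e=[39,8,11] → #
    (4,5)@(9, 11): e=[53,-4,9] → ·
    (1,6)@(3, 13): e=[7,52,-1] → ·
    (2,6)@(5, 13): e=[21,40,-3] → ·
  covered (7 px):
    · · · · ·
    · · · · ·
    · · · · ·
    # · · · ·
    # # # · ·
    · # # # ·
    · · · · ·
    · · · · ·
    · · · · ·
    · · · · ·
T1:
  2·area = 12  (B↔C swapped to make it positive)
  edge (8, 2)→(10, 0): d=(2,-2) inclusive
  edge (10, 0)→(4, 12): d=(-6,12) inclusive
  edge (4, 12)→(8, 2): d=(4,-10) inclusive
    (4,0)@(9, 1): e=[0,6,6] → #  [on edge]
    (3,1)@(7, 3): e=[0,18,-6] → ·  [on edge]
    (4,1)@(9, 3): e=[4,-6,14] → ·
    (2,2)@(5, 5): e=[0,30,-18] → ·  [on edge]
    (3,2)@(7, 5): e=[4,6,2] → #
    (4,2)@(9, 5): e=[8,-18,22] → ·
    (1,3)@(3, 7): e=[0,42,-30] → ·  [on edge]
    (3,3)@(7, 7): e=[8,-6,10] → ·
    (0,4)@(1, 9): e=[0,54,-42] → ·  [on edge]
  covered (2 px):
    · · · · #
    · · · · ·
    · · · # ·
    · · · · ·
    · · · · ·
    · · · · ·
    · · · · ·
    · · · · ·
    · · · · ·
    · · · · ·
T2:
  2·area = 16  (B↔C swapped to make it positive)
  edge (6, 16)→(8, 2): d=(2,-14) inclusive
  edge (8, 2)→(8, 10): d=(0,8) inclusive
  edge (8, 10)→(6, 16): d=(-2,6) inclusive
    (4,3)@(9, 7): e=[24,-8,0] → ·  [on edge]
    (3,4)@(7, 9): e=[0,8,8] → #  [on edge]
    (4,4)@(9, 9): e=[28,-8,-4] → ·
    (3,5)@(7, 11): e=[4,8,4] → #
    (4,5)@(9, 11): e=[32,-8,-8] → ·
    (3,6)@(7, 13): e=[8,8,0] → #  [on edge]
    (4,6)@(9, 13): e=[36,-8,-12] → ·
    (3,7)@(7, 15): e=[12,8,-4] → ·
    (2,9)@(5, 19): e=[-8,24,0] → ·  [on edge]
  covered (3 px):
    · · · · ·
    · · · · ·
    · · · · ·
    · · · · ·
    · · · # ·
    · · · # ·
    · · · # ·
    · · · · ·
    · · · · ·
    · · · · ·
T3:
  2·area = 40  (B↔C swapped to make it positive)
  edge (0, 8)→(8, 2): d=(8,-6) inclusive
  edge (8, 2)→(4, 10): d=(-4,8) inclusive
  edge (4, 10)→(0, 8): d=(-4,-2) inclusive
    (3,1)@(7, 3): e=[2,4,34] → #
    (4,1)@(9, 3): e=[14,-12,38] → ·
    (2,2)@(5, 5): e=[6,12,22] → #
    (3,2)@(7, 5): e=[18,-4,26] → ·
    (1,3)@(3, 7): e=[10,20,10] → #
    (3,3)@(7, 7): e=[34,-12,18] → ·
    (1,4)@(3, 9): e=[26,12,2] → #
    (2,4)@(5, 9): e=[38,-4,6] → ·
    (1,5)@(3, 11): e=[42,4,-6] → ·
  covered (5 px):
    · · · · ·
    · · · # ·
    · · # · ·
    · # # · ·
    · # · · ·
    · · · · ·
    · · · · ·
    · · · · ·
    · · · · ·
    · · · · ·

Answer: 17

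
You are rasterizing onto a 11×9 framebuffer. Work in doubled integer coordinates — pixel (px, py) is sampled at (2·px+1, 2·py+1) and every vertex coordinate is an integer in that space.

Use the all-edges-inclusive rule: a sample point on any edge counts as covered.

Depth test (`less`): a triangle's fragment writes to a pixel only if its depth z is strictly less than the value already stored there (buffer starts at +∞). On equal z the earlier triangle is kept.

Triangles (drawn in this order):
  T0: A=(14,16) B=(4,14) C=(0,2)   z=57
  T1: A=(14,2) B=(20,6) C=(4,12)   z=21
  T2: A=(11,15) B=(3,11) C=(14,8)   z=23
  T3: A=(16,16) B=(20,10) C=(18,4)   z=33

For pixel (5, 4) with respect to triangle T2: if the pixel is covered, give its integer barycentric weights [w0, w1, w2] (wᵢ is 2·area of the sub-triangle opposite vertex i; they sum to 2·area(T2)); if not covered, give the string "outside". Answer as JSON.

T0:
  2·area = 112
  edge (14, 16)→(4, 14): d=(-10,-2) inclusive
  edge (4, 14)→(0, 2): d=(-4,-12) inclusive
  edge (0, 2)→(14, 16): d=(14,14) inclusive
    (0,1)@(1, 3): e=[104,8,0] → █  [on edge]
    (1,1)@(3, 3): e=[108,32,-28] → ·
    (0,2)@(1, 5): e=[84,0,28] → █  [on edge]
    (1,2)@(3, 5): e=[88,24,0] → █  [on edge]
    (2,2)@(5, 5): e=[92,48,-28] → ·
    (0,3)@(1, 7): e=[64,-8,56] → ·
    (1,3)@(3, 7): e=[68,16,28] → █
    (2,3)@(5, 7): e=[72,40,0] → █  [on edge]
    (3,3)@(7, 7): e=[76,64,-28] → ·
    (1,4)@(3, 9): e=[48,8,56] → █
    (3,4)@(7, 9): e=[56,56,0] → █  [on edge]
    (4,4)@(9, 9): e=[60,80,-28] → ·
    (1,5)@(3, 11): e=[28,0,84] → █  [on edge]
    (4,5)@(9, 11): e=[40,72,0] → █  [on edge]
    (5,6)@(11, 13): e=[24,88,0] → █  [on edge]
    (4,7)@(9, 15): e=[0,56,56] → █  [on edge]
    (6,7)@(13, 15): e=[8,104,0] → █  [on edge]
    (2,8)@(5, 17): e=[-28,0,140] → ·  [on edge]
    (7,8)@(15, 17): e=[-8,120,0] → ·  [on edge]
    (9,8)@(19, 17): e=[0,168,-56] → ·  [on edge]
  covered (19 px):
    · · · · · · · · · · ·
    █ · · · · · · · · · ·
    █ █ · · · · · · · · ·
    · █ █ · · · · · · · ·
    · █ █ █ · · · · · · ·
    · █ █ █ █ · · · · · ·
    · · █ █ █ █ · · · · ·
    · · · · █ █ █ · · · ·
    · · · · · · · · · · ·
T1:
  2·area = 100
  edge (14, 2)→(20, 6): d=(6,4) inclusive
  edge (20, 6)→(4, 12): d=(-16,6) inclusive
  edge (4, 12)→(14, 2): d=(10,-10) inclusive
    (7,0)@(15, 1): e=[-10,110,0] → ·  [on edge]
    (6,1)@(13, 3): e=[10,90,0] → █  [on edge]
    (7,1)@(15, 3): e=[2,78,20] → █
    (8,1)@(17, 3): e=[-6,66,40] → ·
    (5,2)@(11, 5): e=[30,70,0] → █  [on edge]
    (8,2)@(17, 5): e=[6,34,60] → █
    (9,2)@(19, 5): e=[-2,22,80] → ·
    (4,3)@(9, 7): e=[50,50,0] → █  [on edge]
    (9,3)@(19, 7): e=[10,-10,100] → ·
    (3,4)@(7, 9): e=[70,30,0] → █  [on edge]
    (6,4)@(13, 9): e=[46,-6,60] → ·
    (7,4)@(15, 9): e=[38,-18,80] → ·
    (2,5)@(5, 11): e=[90,10,0] → █  [on edge]
    (1,6)@(3, 13): e=[110,-10,0] → ·  [on edge]
    (0,7)@(1, 15): e=[130,-30,0] → ·  [on edge]
  covered (15 px):
    · · · · · · · · · · ·
    · · · · · · █ █ · · ·
    · · · · · █ █ █ █ · ·
    · · · · █ █ █ █ █ · ·
    · · · █ █ █ · · · · ·
    · · █ · · · · · · · ·
    · · · · · · · · · · ·
    · · · · · · · · · · ·
    · · · · · · · · · · ·
T2:
  2·area = 68
  edge (11, 15)→(3, 11): d=(-8,-4) inclusive
  edge (3, 11)→(14, 8): d=(11,-3) inclusive
  edge (14, 8)→(11, 15): d=(-3,7) inclusive
    (8,0)@(17, 1): e=[136,-68,0] → ·  [on edge]
    (5,4)@(11, 9): e=[48,2,18] → █
    (6,4)@(13, 9): e=[56,8,4] → █
    (7,4)@(15, 9): e=[64,14,-10] → ·
    (1,5)@(3, 11): e=[0,0,68] → █  [on edge]
    (2,5)@(5, 11): e=[8,6,54] → █
    (3,5)@(7, 11): e=[16,12,40] → █
    (4,5)@(9, 11): e=[24,18,26] → █
    (6,5)@(13, 11): e=[40,30,-2] → ·
    (1,6)@(3, 13): e=[-16,22,62] → ·
    (2,6)@(5, 13): e=[-8,28,48] → ·
    (3,6)@(7, 13): e=[0,34,34] → █  [on edge]
    (5,7)@(11, 15): e=[0,68,0] → █  [on edge]
    (7,8)@(15, 17): e=[0,102,-34] → ·  [on edge]
  covered (11 px):
    · · · · · · · · · · ·
    · · · · · · · · · · ·
    · · · · · · · · · · ·
    · · · · · · · · · · ·
    · · · · · █ █ · · · ·
    · █ █ █ █ █ · · · · ·
    · · · █ █ █ · · · · ·
    · · · · · █ · · · · ·
    · · · · · · · · · · ·
T3:
  2·area = 36  (B↔C swapped to make it positive)
  edge (16, 16)→(18, 4): d=(2,-12) inclusive
  edge (18, 4)→(20, 10): d=(2,6) inclusive
  edge (20, 10)→(16, 16): d=(-4,6) inclusive
    (8,0)@(17, 1): e=[-18,0,54] → ·  [on edge]
    (9,3)@(19, 7): e=[18,0,18] → █  [on edge]
    (10,3)@(21, 7): e=[42,-12,6] → ·
    (9,4)@(19, 9): e=[22,4,10] → █
    (10,4)@(21, 9): e=[46,-8,-2] → ·
    (8,5)@(17, 11): e=[2,20,14] → █
    (10,5)@(21, 11): e=[50,-4,-10] → ·
    (8,6)@(17, 13): e=[6,24,6] → █
    (9,6)@(19, 13): e=[30,12,-6] → ·
    (10,6)@(21, 13): e=[54,0,-18] → ·  [on edge]
    (8,7)@(17, 15): e=[10,28,-2] → ·
  covered (5 px):
    · · · · · · · · · · ·
    · · · · · · · · · · ·
    · · · · · · · · · · ·
    · · · · · · · · · █ ·
    · · · · · · · · · █ ·
    · · · · · · · · █ █ ·
    · · · · · · · · █ · ·
    · · · · · · · · · · ·
    · · · · · · · · · · ·

Result: [2,18,48]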